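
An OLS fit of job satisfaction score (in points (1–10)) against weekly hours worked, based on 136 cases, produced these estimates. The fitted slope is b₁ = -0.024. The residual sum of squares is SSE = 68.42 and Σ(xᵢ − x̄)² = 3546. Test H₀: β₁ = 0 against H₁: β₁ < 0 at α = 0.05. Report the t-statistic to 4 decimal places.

MSE = SSE/(n − 2) = 68.42/134 = 0.510597.
SE(b₁) = √(MSE/Sₓₓ) = √(0.510597/3546) = 0.0119997.
t = -0.024 / 0.0119997 = -2.0001.
df = n − 2 = 134.
One-sided p ≈ 0.0238, which is < 0.05, so reject H₀.
There is evidence that the true slope on weekly hours worked is negative.

t = -2.0001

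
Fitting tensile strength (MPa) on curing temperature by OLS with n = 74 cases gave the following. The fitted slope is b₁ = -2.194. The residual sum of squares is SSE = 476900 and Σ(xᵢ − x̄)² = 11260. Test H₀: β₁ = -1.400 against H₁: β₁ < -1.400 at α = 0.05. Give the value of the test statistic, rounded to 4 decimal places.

MSE = SSE/(n − 2) = 476900/72 = 6623.61.
SE(b₁) = √(MSE/Sₓₓ) = √(6623.61/11260) = 0.76697.
t = (-2.194 − (-1.400)) / 0.76697 = -1.0352.
df = n − 2 = 72.
One-sided p ≈ 0.1520, which is ≥ 0.05, so fail to reject H₀.
The data do not give significant evidence that the true slope on curing temperature is below -1.400 MPa per unit.

t = -1.0352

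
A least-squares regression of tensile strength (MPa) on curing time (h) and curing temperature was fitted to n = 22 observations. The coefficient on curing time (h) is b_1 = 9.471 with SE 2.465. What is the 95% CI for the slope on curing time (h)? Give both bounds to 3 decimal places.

(4.312, 14.630)

df = n − k − 1 = 22 − 2 − 1 = 19.
t* = t_{0.025, 19} = 2.093024.
Margin = t* × SE = 2.093024 × 2.465 = 5.15930.
CI: 9.471 ± 5.15930 → (4.312, 14.630).
With 95% confidence, each one-unit increase in curing time (h) is associated with a change of between 4.312 and 14.630 MPa in tensile strength, holding the other predictors fixed.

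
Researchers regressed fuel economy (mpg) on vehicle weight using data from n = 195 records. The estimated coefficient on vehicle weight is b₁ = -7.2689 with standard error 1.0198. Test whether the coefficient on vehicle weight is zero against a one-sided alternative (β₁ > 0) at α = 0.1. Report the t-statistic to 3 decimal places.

t = -7.128

H₀: β₁ = 0 vs H₁: β₁ > 0.
t = (b₁ − β₁⁰)/SE = -7.2689 / 1.0198 = -7.128.
df = n − 2 = 195 − 2 = 193.
One-sided p ≈ 1.0000, which is ≥ 0.1, so fail to reject H₀.
The data do not give significant evidence that the true slope on vehicle weight is positive.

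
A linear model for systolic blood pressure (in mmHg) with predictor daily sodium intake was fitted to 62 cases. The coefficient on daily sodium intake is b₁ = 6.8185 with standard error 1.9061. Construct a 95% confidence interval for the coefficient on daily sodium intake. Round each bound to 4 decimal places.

df = n − 2 = 62 − 2 = 60.
t* = t_{0.025, 60} = 2.000298.
Margin = t* × SE = 2.000298 × 1.9061 = 3.812768.
CI: 6.8185 ± 3.812768 → (3.0057, 10.6313).
With 95% confidence, each one-unit increase in daily sodium intake is associated with a change of between 3.0057 and 10.6313 mmHg in systolic blood pressure.

(3.0057, 10.6313)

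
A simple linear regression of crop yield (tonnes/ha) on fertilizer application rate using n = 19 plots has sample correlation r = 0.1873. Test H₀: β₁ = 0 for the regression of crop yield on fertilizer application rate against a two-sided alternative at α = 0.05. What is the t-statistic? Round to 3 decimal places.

t = r·√(n − 2)/√(1 − r²) = 0.1873·√17/√0.964919 = 0.786.
df = n − 2 = 17.
Two-sided p ≈ 0.4426, which is ≥ 0.05, so fail to reject H₀.
The data do not give significant evidence of a linear association between fertilizer application rate and crop yield.

t = 0.786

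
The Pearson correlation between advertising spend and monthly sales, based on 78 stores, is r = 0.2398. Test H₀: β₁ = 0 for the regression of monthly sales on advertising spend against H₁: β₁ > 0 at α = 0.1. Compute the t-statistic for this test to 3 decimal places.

t = 2.153

t = r·√(n − 2)/√(1 − r²) = 0.2398·√76/√0.942496 = 2.153.
df = n − 2 = 76.
One-sided p ≈ 0.0172, which is < 0.1, so reject H₀.
There is evidence of a linear association between advertising spend and monthly sales.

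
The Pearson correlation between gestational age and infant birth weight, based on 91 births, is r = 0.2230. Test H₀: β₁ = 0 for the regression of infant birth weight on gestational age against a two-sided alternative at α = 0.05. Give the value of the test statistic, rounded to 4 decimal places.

t = r·√(n − 2)/√(1 − r²) = 0.2230·√89/√0.950271 = 2.1581.
df = n − 2 = 89.
Two-sided p ≈ 0.0336, which is < 0.05, so reject H₀.
There is evidence of a linear association between gestational age and infant birth weight.

t = 2.1581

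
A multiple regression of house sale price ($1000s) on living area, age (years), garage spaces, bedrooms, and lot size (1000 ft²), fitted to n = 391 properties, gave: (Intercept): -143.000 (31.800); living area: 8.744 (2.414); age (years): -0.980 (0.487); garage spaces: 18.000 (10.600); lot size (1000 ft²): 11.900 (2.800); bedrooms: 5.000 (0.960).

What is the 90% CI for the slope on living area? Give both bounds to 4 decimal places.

Read off: b = 8.744, SE = 2.414 for living area.
df = n − k − 1 = 391 − 5 − 1 = 385.
t* = t_{0.05, 385} = 1.648821.
Margin = t* × SE = 1.648821 × 2.414 = 3.980254.
CI: 8.744 ± 3.980254 → (4.7637, 12.7243).

(4.7637, 12.7243)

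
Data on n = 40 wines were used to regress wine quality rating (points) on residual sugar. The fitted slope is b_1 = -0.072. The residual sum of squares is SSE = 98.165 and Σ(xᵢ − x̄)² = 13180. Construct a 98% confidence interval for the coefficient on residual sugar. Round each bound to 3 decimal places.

MSE = SSE/(n − 2) = 98.165/38 = 2.58329.
SE(b_1) = √(MSE/Sₓₓ) = √(2.58329/13180) = 0.014.
df = n − 2 = 38.
t* = t_{0.01, 38} = 2.428568.
Margin = t* × SE = 2.428568 × 0.014 = 0.03400.
CI: -0.072 ± 0.03400 → (-0.106, -0.038).
With 98% confidence, each one-unit increase in residual sugar is associated with a change of between -0.106 and -0.038 points in wine quality rating.

(-0.106, -0.038)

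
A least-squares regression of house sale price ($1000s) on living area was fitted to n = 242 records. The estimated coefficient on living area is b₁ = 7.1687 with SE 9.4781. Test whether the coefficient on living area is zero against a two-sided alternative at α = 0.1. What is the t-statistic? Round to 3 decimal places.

H₀: β₁ = 0 vs H₁: β₁ ≠ 0.
t = (b₁ − β₁⁰)/SE = 7.1687 / 9.4781 = 0.756.
df = n − 2 = 242 − 2 = 240.
Two-sided p ≈ 0.4502, which is ≥ 0.1, so fail to reject H₀.
The data do not give significant evidence of an association between living area and house sale price.

t = 0.756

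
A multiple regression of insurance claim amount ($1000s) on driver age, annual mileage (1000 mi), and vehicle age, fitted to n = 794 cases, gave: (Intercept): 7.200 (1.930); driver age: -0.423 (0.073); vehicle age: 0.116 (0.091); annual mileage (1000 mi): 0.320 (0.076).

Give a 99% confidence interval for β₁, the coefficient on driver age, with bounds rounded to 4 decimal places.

Read off: b = -0.423, SE = 0.073 for driver age.
df = n − k − 1 = 794 − 3 − 1 = 790.
t* = t_{0.005, 790} = 2.582067.
Margin = t* × SE = 2.582067 × 0.073 = 0.188491.
CI: -0.423 ± 0.188491 → (-0.6115, -0.2345).

(-0.6115, -0.2345)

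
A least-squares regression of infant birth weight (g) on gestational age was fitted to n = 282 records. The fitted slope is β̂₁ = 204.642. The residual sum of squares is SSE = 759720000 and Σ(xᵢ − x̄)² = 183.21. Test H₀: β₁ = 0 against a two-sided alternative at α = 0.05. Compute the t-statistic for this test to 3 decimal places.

t = 1.682

MSE = SSE/(n − 2) = 759720000/280 = 2.71329e+06.
SE(β̂₁) = √(MSE/Sₓₓ) = √(2.71329e+06/183.21) = 121.695.
t = 204.642 / 121.695 = 1.682.
df = n − 2 = 280.
Two-sided p ≈ 0.0938, which is ≥ 0.05, so fail to reject H₀.
The data do not give significant evidence of an association between gestational age and infant birth weight.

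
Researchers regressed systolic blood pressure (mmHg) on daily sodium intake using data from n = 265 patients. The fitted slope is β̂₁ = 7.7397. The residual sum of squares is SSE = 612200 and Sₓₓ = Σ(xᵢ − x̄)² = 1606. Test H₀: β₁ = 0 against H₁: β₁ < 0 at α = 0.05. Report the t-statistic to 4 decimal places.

t = 6.4288

MSE = SSE/(n − 2) = 612200/263 = 2327.76.
SE(β̂₁) = √(MSE/Sₓₓ) = √(2327.76/1606) = 1.20392.
t = 7.7397 / 1.20392 = 6.4288.
df = n − 2 = 263.
One-sided p ≈ 1.0000, which is ≥ 0.05, so fail to reject H₀.
The data do not give significant evidence that the true slope on daily sodium intake is negative.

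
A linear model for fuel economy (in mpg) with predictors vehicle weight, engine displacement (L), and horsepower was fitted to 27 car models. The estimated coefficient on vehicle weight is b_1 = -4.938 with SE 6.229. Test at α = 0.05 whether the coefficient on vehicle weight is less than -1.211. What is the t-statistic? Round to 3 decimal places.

H₀: β₁ = -1.211 vs H₁: β₁ < -1.211.
t = (b_1 − β₁⁰)/SE = (-4.938 − (-1.211)) / 6.229 = -0.598.
df = n − k − 1 = 27 − 3 − 1 = 23.
One-sided p ≈ 0.2777, which is ≥ 0.05, so fail to reject H₀.
The data do not give significant evidence that the true slope on vehicle weight is below -1.211 mpg per unit, holding the other predictors fixed.

t = -0.598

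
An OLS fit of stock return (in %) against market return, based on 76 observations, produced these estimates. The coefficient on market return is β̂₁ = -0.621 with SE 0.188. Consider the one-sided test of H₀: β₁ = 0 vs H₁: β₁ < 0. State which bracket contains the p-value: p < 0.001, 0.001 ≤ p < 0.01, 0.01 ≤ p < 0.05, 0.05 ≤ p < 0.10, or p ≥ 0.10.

p < 0.001

t = -0.621 / 0.188 = -3.303.
df = n − 2 = 76 − 2 = 74.
One-sided p = P(T_{74} < t) ≈ 0.0007.
So p < 0.001.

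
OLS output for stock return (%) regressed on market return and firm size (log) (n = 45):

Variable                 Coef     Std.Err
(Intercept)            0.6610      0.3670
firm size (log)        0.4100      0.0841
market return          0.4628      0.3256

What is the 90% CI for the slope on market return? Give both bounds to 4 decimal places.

(-0.0848, 1.0104)

Read off: b = 0.4628, SE = 0.3256 for market return.
df = n − k − 1 = 45 − 2 − 1 = 42.
t* = t_{0.05, 42} = 1.681952.
Margin = t* × SE = 1.681952 × 0.3256 = 0.547644.
CI: 0.4628 ± 0.547644 → (-0.0848, 1.0104).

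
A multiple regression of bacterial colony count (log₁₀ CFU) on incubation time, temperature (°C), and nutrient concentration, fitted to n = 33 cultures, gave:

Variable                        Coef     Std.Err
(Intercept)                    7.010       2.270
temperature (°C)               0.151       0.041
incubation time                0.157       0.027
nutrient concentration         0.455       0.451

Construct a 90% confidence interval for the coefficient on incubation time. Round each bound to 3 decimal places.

Read off: b = 0.157, SE = 0.027 for incubation time.
df = n − k − 1 = 33 − 3 − 1 = 29.
t* = t_{0.05, 29} = 1.699127.
Margin = t* × SE = 1.699127 × 0.027 = 0.04588.
CI: 0.157 ± 0.04588 → (0.111, 0.203).

(0.111, 0.203)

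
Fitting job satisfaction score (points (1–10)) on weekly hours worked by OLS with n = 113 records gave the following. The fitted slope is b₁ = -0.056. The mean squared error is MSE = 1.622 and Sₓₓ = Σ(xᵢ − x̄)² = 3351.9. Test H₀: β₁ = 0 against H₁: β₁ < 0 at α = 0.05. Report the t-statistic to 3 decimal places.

SE(b₁) = √(MSE/Sₓₓ) = √(1.622/3351.9) = 0.0219978.
t = -0.056 / 0.0219978 = -2.546.
df = n − 2 = 111.
One-sided p ≈ 0.0061, which is < 0.05, so reject H₀.
There is evidence that the true slope on weekly hours worked is negative.

t = -2.546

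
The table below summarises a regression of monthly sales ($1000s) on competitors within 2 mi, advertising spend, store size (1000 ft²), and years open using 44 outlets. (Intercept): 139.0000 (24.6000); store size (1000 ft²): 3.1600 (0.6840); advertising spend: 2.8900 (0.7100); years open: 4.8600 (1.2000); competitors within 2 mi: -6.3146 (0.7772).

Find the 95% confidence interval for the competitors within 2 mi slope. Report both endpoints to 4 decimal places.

Read off: b = -6.3146, SE = 0.7772 for competitors within 2 mi.
df = n − k − 1 = 44 − 4 − 1 = 39.
t* = t_{0.025, 39} = 2.022691.
Margin = t* × SE = 2.022691 × 0.7772 = 1.572035.
CI: -6.3146 ± 1.572035 → (-7.8866, -4.7426).

(-7.8866, -4.7426)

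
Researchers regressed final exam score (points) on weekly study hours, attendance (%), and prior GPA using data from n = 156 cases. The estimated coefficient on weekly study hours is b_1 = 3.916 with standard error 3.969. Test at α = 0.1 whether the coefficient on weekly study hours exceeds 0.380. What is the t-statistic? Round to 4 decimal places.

H₀: β₁ = 0.380 vs H₁: β₁ > 0.380.
t = (b_1 − β₁⁰)/SE = (3.916 − 0.380) / 3.969 = 0.8909.
df = n − k − 1 = 156 − 3 − 1 = 152.
One-sided p ≈ 0.1872, which is ≥ 0.1, so fail to reject H₀.
The data do not give significant evidence that the true slope on weekly study hours exceeds 0.380 points per unit, holding the other predictors fixed.

t = 0.8909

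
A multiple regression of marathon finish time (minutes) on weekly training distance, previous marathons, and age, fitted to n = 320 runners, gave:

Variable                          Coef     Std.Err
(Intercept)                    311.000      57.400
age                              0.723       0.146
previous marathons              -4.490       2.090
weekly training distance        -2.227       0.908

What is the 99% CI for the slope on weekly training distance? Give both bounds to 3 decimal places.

(-4.580, 0.126)

Read off: b = -2.227, SE = 0.908 for weekly training distance.
df = n − k − 1 = 320 − 3 − 1 = 316.
t* = t_{0.005, 316} = 2.591477.
Margin = t* × SE = 2.591477 × 0.908 = 2.35306.
CI: -2.227 ± 2.35306 → (-4.580, 0.126).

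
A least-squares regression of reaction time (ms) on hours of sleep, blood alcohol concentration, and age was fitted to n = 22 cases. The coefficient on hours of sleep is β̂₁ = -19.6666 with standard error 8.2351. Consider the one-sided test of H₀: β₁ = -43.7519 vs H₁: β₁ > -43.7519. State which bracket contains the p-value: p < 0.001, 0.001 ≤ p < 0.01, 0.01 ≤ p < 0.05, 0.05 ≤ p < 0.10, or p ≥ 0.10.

0.001 ≤ p < 0.01

t = (-19.6666 − (-43.7519)) / 8.2351 = 2.925.
df = n − k − 1 = 22 − 3 − 1 = 18.
One-sided p = P(T_{18} > t) ≈ 0.0045.
So 0.001 ≤ p < 0.01.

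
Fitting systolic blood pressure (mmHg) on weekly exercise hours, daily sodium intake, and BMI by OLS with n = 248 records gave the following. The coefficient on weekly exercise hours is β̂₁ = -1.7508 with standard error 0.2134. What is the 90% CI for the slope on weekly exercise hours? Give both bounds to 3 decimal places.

(-2.103, -1.398)

df = n − k − 1 = 248 − 3 − 1 = 244.
t* = t_{0.05, 244} = 1.651123.
Margin = t* × SE = 1.651123 × 0.2134 = 0.35235.
CI: -1.7508 ± 0.35235 → (-2.103, -1.398).
With 90% confidence, each one-unit increase in weekly exercise hours is associated with a change of between -2.103 and -1.398 mmHg in systolic blood pressure, holding the other predictors fixed.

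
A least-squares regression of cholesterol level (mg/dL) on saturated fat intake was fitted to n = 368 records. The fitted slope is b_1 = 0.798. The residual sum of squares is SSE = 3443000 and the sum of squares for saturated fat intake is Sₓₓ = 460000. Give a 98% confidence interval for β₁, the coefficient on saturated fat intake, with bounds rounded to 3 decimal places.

MSE = SSE/(n − 2) = 3443000/366 = 9407.1.
SE(b_1) = √(MSE/Sₓₓ) = √(9407.1/460000) = 0.143004.
df = n − 2 = 366.
t* = t_{0.01, 366} = 2.336579.
Margin = t* × SE = 2.336579 × 0.143004 = 0.33414.
CI: 0.798 ± 0.33414 → (0.464, 1.132).
With 98% confidence, each one-unit increase in saturated fat intake is associated with a change of between 0.464 and 1.132 mg/dL in cholesterol level.

(0.464, 1.132)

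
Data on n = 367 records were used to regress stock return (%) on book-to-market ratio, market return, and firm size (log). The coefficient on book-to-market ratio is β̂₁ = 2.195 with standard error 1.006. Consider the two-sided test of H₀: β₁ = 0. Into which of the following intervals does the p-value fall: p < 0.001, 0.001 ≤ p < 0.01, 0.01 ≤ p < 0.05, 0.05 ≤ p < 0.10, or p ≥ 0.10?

t = 2.195 / 1.006 = 2.182.
df = n − k − 1 = 367 − 3 − 1 = 363.
Two-sided p = 2·P(T_{363} > |t|) ≈ 0.0298.
So 0.01 ≤ p < 0.05.

0.01 ≤ p < 0.05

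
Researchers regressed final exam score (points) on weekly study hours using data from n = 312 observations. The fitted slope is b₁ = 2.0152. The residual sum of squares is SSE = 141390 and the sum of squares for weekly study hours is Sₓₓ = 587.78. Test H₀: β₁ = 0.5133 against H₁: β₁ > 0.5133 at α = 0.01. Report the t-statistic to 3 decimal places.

t = 1.705

MSE = SSE/(n − 2) = 141390/310 = 456.097.
SE(b₁) = √(MSE/Sₓₓ) = √(456.097/587.78) = 0.880889.
t = (2.0152 − 0.5133) / 0.880889 = 1.705.
df = n − 2 = 310.
One-sided p ≈ 0.0446, which is ≥ 0.01, so fail to reject H₀.
The data do not give significant evidence that the true slope on weekly study hours exceeds 0.5133 points per unit.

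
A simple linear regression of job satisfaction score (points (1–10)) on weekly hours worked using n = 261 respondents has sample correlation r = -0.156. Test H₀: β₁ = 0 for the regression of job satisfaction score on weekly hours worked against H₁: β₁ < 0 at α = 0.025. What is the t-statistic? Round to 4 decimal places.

t = r·√(n − 2)/√(1 − r²) = -0.156·√259/√0.975664 = -2.5417.
df = n − 2 = 259.
One-sided p ≈ 0.0058, which is < 0.025, so reject H₀.
There is evidence of a linear association between weekly hours worked and job satisfaction score.

t = -2.5417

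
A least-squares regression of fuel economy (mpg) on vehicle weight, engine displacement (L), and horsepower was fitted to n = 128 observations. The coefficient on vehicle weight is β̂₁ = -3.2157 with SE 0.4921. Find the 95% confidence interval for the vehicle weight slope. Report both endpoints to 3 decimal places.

df = n − k − 1 = 128 − 3 − 1 = 124.
t* = t_{0.025, 124} = 1.97928.
Margin = t* × SE = 1.97928 × 0.4921 = 0.97400.
CI: -3.2157 ± 0.97400 → (-4.190, -2.242).
With 95% confidence, each one-unit increase in vehicle weight is associated with a change of between -4.190 and -2.242 mpg in fuel economy, holding the other predictors fixed.

(-4.190, -2.242)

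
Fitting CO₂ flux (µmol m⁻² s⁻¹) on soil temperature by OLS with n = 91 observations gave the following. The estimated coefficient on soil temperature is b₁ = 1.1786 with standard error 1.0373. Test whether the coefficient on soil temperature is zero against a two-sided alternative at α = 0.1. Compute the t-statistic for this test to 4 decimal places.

t = 1.1362

H₀: β₁ = 0 vs H₁: β₁ ≠ 0.
t = (b₁ − β₁⁰)/SE = 1.1786 / 1.0373 = 1.1362.
df = n − 2 = 91 − 2 = 89.
Two-sided p ≈ 0.2589, which is ≥ 0.1, so fail to reject H₀.
The data do not give significant evidence of an association between soil temperature and CO₂ flux.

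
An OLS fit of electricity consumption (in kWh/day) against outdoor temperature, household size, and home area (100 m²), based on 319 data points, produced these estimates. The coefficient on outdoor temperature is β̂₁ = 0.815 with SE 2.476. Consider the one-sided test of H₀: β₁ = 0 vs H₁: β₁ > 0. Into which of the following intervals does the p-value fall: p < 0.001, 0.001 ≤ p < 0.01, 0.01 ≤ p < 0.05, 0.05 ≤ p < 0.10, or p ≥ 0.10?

t = 0.815 / 2.476 = 0.329.
df = n − k − 1 = 319 − 3 − 1 = 315.
One-sided p = P(T_{315} > t) ≈ 0.3711.
So p ≥ 0.10.

p ≥ 0.10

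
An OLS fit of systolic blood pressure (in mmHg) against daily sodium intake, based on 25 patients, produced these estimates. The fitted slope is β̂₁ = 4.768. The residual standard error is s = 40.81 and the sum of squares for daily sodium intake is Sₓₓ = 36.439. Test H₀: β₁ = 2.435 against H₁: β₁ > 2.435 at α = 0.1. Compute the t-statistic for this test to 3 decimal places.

SE(β̂₁) = s/√Sₓₓ = 40.81/√36.439 = 6.76057.
t = (4.768 − 2.435) / 6.76057 = 0.345.
df = n − 2 = 23.
One-sided p ≈ 0.3666, which is ≥ 0.1, so fail to reject H₀.
The data do not give significant evidence that the true slope on daily sodium intake exceeds 2.435 mmHg per unit.

t = 0.345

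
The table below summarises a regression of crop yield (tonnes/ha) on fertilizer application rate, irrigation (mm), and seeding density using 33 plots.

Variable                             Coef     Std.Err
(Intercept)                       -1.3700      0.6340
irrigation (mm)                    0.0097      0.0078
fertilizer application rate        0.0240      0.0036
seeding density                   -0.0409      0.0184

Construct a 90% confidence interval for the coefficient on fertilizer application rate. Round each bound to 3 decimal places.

(0.018, 0.030)

Read off: b = 0.0240, SE = 0.0036 for fertilizer application rate.
df = n − k − 1 = 33 − 3 − 1 = 29.
t* = t_{0.05, 29} = 1.699127.
Margin = t* × SE = 1.699127 × 0.0036 = 0.00612.
CI: 0.0240 ± 0.00612 → (0.018, 0.030).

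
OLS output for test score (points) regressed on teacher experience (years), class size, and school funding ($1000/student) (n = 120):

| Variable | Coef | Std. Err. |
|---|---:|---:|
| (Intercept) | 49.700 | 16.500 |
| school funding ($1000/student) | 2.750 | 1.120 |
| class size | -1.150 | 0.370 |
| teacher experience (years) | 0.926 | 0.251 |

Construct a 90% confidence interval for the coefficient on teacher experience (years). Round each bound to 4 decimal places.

(0.5098, 1.3422)

Read off: b = 0.926, SE = 0.251 for teacher experience (years).
df = n − k − 1 = 120 − 3 − 1 = 116.
t* = t_{0.05, 116} = 1.658096.
Margin = t* × SE = 1.658096 × 0.251 = 0.416182.
CI: 0.926 ± 0.416182 → (0.5098, 1.3422).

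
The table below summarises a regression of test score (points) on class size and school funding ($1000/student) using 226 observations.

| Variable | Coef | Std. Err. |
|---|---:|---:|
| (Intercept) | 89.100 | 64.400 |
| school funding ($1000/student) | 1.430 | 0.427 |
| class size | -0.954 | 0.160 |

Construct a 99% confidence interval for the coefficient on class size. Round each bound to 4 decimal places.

(-1.3697, -0.5383)

Read off: b = -0.954, SE = 0.160 for class size.
df = n − k − 1 = 226 − 2 − 1 = 223.
t* = t_{0.005, 223} = 2.598055.
Margin = t* × SE = 2.598055 × 0.160 = 0.415689.
CI: -0.954 ± 0.415689 → (-1.3697, -0.5383).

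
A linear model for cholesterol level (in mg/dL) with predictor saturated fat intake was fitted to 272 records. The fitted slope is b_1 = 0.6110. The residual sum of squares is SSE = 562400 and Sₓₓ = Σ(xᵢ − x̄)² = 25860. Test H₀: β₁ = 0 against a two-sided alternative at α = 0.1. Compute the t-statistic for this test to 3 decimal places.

MSE = SSE/(n − 2) = 562400/270 = 2082.96.
SE(b_1) = √(MSE/Sₓₓ) = √(2082.96/25860) = 0.283809.
t = 0.6110 / 0.283809 = 2.153.
df = n − 2 = 270.
Two-sided p ≈ 0.0322, which is < 0.1, so reject H₀.
There is evidence that saturated fat intake is associated with cholesterol level.

t = 2.153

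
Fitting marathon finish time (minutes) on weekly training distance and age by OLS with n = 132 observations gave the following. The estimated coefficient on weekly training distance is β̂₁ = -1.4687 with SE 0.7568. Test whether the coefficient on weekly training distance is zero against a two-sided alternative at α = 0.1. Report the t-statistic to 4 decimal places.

H₀: β₁ = 0 vs H₁: β₁ ≠ 0.
t = (β̂₁ − β₁⁰)/SE = -1.4687 / 0.7568 = -1.9407.
df = n − k − 1 = 132 − 2 − 1 = 129.
Two-sided p ≈ 0.0545, which is < 0.1, so reject H₀.
There is evidence that weekly training distance is associated with marathon finish time, holding the other predictors fixed.

t = -1.9407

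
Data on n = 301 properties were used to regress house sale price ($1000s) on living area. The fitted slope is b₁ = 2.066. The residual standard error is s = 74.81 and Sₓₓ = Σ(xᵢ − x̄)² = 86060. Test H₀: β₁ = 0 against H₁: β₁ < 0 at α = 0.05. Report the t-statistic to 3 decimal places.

t = 8.102

SE(b₁) = s/√Sₓₓ = 74.81/√86060 = 0.255011.
t = 2.066 / 0.255011 = 8.102.
df = n − 2 = 299.
One-sided p ≈ 1.0000, which is ≥ 0.05, so fail to reject H₀.
The data do not give significant evidence that the true slope on living area is negative.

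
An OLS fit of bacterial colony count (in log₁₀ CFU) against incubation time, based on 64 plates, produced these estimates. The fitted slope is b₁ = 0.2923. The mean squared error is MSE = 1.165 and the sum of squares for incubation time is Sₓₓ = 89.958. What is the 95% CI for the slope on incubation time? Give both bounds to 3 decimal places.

SE(b₁) = √(MSE/Sₓₓ) = √(1.165/89.958) = 0.1138.
df = n − 2 = 62.
t* = t_{0.025, 62} = 1.998972.
Margin = t* × SE = 1.998972 × 0.1138 = 0.22748.
CI: 0.2923 ± 0.22748 → (0.065, 0.520).
With 95% confidence, each one-unit increase in incubation time is associated with a change of between 0.065 and 0.520 log₁₀ CFU in bacterial colony count.

(0.065, 0.520)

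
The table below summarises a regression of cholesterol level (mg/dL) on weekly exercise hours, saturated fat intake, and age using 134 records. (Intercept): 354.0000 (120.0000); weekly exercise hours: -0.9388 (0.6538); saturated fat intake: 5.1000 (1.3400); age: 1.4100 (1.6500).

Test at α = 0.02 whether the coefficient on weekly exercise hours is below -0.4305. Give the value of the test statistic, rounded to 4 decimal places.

Read off: b = -0.9388, SE = 0.6538 for weekly exercise hours.
H₀: β₁ = -0.4305 vs H₁: β₁ < -0.4305.
t = (-0.9388 − (-0.4305)) / 0.6538 = -0.7775.
df = n − k − 1 = 134 − 3 − 1 = 130.
One-sided p ≈ 0.2192, which is ≥ 0.02, so fail to reject H₀.
The data do not give significant evidence that the true slope on weekly exercise hours is below -0.4305 mg/dL per unit, holding the other predictors fixed.

t = -0.7775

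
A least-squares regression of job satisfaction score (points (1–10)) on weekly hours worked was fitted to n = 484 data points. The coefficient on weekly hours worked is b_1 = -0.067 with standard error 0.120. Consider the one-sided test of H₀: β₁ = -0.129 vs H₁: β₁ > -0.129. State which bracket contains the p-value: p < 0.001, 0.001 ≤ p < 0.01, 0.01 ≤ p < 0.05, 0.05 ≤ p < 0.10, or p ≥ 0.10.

p ≥ 0.10

t = (-0.067 − (-0.129)) / 0.120 = 0.517.
df = n − 2 = 484 − 2 = 482.
One-sided p = P(T_{482} > t) ≈ 0.3028.
So p ≥ 0.10.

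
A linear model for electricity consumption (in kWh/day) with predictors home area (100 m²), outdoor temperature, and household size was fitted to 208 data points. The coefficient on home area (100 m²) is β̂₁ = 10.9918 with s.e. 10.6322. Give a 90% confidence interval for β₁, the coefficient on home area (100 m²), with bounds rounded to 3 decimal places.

(-6.576, 28.560)

df = n − k − 1 = 208 − 3 − 1 = 204.
t* = t_{0.05, 204} = 1.652357.
Margin = t* × SE = 1.652357 × 10.6322 = 17.56819.
CI: 10.9918 ± 17.56819 → (-6.576, 28.560).
With 90% confidence, each one-unit increase in home area (100 m²) is associated with a change of between -6.576 and 28.560 kWh/day in electricity consumption, holding the other predictors fixed.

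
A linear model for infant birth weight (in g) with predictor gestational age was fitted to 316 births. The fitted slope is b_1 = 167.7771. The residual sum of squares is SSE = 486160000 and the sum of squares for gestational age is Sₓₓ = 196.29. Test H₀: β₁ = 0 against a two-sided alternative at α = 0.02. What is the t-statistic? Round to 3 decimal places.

MSE = SSE/(n − 2) = 486160000/314 = 1.54828e+06.
SE(b_1) = √(MSE/Sₓₓ) = √(1.54828e+06/196.29) = 88.8128.
t = 167.7771 / 88.8128 = 1.889.
df = n − 2 = 314.
Two-sided p ≈ 0.0598, which is ≥ 0.02, so fail to reject H₀.
The data do not give significant evidence of an association between gestational age and infant birth weight.

t = 1.889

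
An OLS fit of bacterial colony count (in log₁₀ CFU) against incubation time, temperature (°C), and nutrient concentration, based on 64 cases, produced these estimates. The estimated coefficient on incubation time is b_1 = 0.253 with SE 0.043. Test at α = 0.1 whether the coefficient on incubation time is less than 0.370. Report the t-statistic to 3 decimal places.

t = -2.721

H₀: β₁ = 0.370 vs H₁: β₁ < 0.370.
t = (b_1 − β₁⁰)/SE = (0.253 − 0.370) / 0.043 = -2.721.
df = n − k − 1 = 64 − 3 − 1 = 60.
One-sided p ≈ 0.0043, which is < 0.1, so reject H₀.
There is evidence that the true slope on incubation time is below 0.370 log₁₀ CFU per unit, holding the other predictors fixed.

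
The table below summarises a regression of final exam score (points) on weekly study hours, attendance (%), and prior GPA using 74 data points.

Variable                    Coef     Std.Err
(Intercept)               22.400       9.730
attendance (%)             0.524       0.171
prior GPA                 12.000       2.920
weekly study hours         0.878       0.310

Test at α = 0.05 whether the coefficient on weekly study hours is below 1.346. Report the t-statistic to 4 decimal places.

t = -1.5097

Read off: b = 0.878, SE = 0.310 for weekly study hours.
H₀: β₁ = 1.346 vs H₁: β₁ < 1.346.
t = (0.878 − 1.346) / 0.310 = -1.5097.
df = n − k − 1 = 74 − 3 − 1 = 70.
One-sided p ≈ 0.0678, which is ≥ 0.05, so fail to reject H₀.
The data do not give significant evidence that the true slope on weekly study hours is below 1.346 points per unit, holding the other predictors fixed.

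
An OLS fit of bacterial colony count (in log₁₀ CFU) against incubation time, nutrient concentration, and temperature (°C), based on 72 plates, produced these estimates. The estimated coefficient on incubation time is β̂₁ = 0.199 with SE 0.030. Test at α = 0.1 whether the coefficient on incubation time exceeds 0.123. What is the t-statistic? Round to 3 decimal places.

t = 2.533

H₀: β₁ = 0.123 vs H₁: β₁ > 0.123.
t = (β̂₁ − β₁⁰)/SE = (0.199 − 0.123) / 0.030 = 2.533.
df = n − k − 1 = 72 − 3 − 1 = 68.
One-sided p ≈ 0.0068, which is < 0.1, so reject H₀.
There is evidence that the true slope on incubation time exceeds 0.123 log₁₀ CFU per unit, holding the other predictors fixed.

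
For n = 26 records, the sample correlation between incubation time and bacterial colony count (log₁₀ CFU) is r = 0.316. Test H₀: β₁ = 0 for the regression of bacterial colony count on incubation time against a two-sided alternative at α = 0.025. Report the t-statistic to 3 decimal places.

t = 1.632

t = r·√(n − 2)/√(1 − r²) = 0.316·√24/√0.900144 = 1.632.
df = n − 2 = 24.
Two-sided p ≈ 0.1158, which is ≥ 0.025, so fail to reject H₀.
The data do not give significant evidence of a linear association between incubation time and bacterial colony count.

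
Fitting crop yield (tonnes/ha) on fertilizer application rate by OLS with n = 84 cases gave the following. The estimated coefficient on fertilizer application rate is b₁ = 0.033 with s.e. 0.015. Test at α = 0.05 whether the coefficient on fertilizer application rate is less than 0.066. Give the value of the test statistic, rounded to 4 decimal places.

t = -2.2000

H₀: β₁ = 0.066 vs H₁: β₁ < 0.066.
t = (b₁ − β₁⁰)/SE = (0.033 − 0.066) / 0.015 = -2.2000.
df = n − 2 = 84 − 2 = 82.
One-sided p ≈ 0.0153, which is < 0.05, so reject H₀.
There is evidence that the true slope on fertilizer application rate is below 0.066 tonnes/ha per unit.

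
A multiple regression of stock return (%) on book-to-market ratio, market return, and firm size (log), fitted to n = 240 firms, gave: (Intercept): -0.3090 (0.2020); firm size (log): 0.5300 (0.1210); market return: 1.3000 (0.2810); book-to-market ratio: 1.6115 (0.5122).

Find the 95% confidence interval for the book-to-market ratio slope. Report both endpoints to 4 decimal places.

(0.6024, 2.6206)

Read off: b = 1.6115, SE = 0.5122 for book-to-market ratio.
df = n − k − 1 = 240 − 3 − 1 = 236.
t* = t_{0.025, 236} = 1.970067.
Margin = t* × SE = 1.970067 × 0.5122 = 1.009068.
CI: 1.6115 ± 1.009068 → (0.6024, 2.6206).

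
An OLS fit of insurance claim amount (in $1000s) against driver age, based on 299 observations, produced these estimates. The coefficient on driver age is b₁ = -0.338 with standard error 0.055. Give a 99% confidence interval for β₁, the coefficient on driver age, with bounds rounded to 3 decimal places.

(-0.481, -0.195)

df = n − 2 = 299 − 2 = 297.
t* = t_{0.005, 297} = 2.592484.
Margin = t* × SE = 2.592484 × 0.055 = 0.14259.
CI: -0.338 ± 0.14259 → (-0.481, -0.195).
With 99% confidence, each one-unit increase in driver age is associated with a change of between -0.481 and -0.195 $1000s in insurance claim amount.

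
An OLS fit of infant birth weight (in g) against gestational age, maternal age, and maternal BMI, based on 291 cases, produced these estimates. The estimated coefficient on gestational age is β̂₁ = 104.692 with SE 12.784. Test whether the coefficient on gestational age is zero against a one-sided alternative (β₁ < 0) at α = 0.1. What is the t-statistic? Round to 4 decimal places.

H₀: β₁ = 0 vs H₁: β₁ < 0.
t = (β̂₁ − β₁⁰)/SE = 104.692 / 12.784 = 8.1893.
df = n − k − 1 = 291 − 3 − 1 = 287.
One-sided p ≈ 1.0000, which is ≥ 0.1, so fail to reject H₀.
The data do not give significant evidence that the true slope on gestational age is negative, holding the other predictors fixed.

t = 8.1893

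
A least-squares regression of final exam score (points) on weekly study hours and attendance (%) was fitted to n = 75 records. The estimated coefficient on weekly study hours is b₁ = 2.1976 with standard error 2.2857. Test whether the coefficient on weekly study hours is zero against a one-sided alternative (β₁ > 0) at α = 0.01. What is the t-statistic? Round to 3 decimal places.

t = 0.961

H₀: β₁ = 0 vs H₁: β₁ > 0.
t = (b₁ − β₁⁰)/SE = 2.1976 / 2.2857 = 0.961.
df = n − k − 1 = 75 − 2 − 1 = 72.
One-sided p ≈ 0.1698, which is ≥ 0.01, so fail to reject H₀.
The data do not give significant evidence that the true slope on weekly study hours is positive, holding the other predictors fixed.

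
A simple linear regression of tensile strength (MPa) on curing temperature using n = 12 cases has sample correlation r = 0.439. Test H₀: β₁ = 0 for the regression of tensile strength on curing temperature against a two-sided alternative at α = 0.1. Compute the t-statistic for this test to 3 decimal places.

t = 1.545

t = r·√(n − 2)/√(1 − r²) = 0.439·√10/√0.807279 = 1.545.
df = n − 2 = 10.
Two-sided p ≈ 0.1534, which is ≥ 0.1, so fail to reject H₀.
The data do not give significant evidence of a linear association between curing temperature and tensile strength.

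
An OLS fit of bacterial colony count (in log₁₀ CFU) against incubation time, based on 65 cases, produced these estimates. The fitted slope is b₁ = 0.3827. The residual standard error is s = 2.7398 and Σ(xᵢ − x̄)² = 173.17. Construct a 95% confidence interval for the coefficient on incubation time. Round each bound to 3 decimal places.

(-0.033, 0.799)

SE(b₁) = s/√Sₓₓ = 2.7398/√173.17 = 0.208201.
df = n − 2 = 63.
t* = t_{0.025, 63} = 1.998341.
Margin = t* × SE = 1.998341 × 0.208201 = 0.41606.
CI: 0.3827 ± 0.41606 → (-0.033, 0.799).
With 95% confidence, each one-unit increase in incubation time is associated with a change of between -0.033 and 0.799 log₁₀ CFU in bacterial colony count.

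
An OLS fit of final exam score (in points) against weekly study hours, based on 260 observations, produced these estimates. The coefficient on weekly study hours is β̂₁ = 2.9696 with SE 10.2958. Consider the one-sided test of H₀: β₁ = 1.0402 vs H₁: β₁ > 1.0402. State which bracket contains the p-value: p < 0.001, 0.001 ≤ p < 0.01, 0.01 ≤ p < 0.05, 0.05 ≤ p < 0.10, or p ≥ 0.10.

p ≥ 0.10

t = (2.9696 − 1.0402) / 10.2958 = 0.187.
df = n − 2 = 260 − 2 = 258.
One-sided p = P(T_{258} > t) ≈ 0.4257.
So p ≥ 0.10.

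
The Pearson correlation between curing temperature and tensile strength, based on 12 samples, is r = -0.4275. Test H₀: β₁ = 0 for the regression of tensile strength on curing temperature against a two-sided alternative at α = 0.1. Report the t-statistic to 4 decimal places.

t = r·√(n − 2)/√(1 − r²) = -0.4275·√10/√0.817244 = -1.4954.
df = n − 2 = 10.
Two-sided p ≈ 0.1657, which is ≥ 0.1, so fail to reject H₀.
The data do not give significant evidence of a linear association between curing temperature and tensile strength.

t = -1.4954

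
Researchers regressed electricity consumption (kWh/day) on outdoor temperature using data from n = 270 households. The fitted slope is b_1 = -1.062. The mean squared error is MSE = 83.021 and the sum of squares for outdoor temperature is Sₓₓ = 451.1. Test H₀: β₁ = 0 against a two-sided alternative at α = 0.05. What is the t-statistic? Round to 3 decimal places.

t = -2.476

SE(b_1) = √(MSE/Sₓₓ) = √(83.021/451.1) = 0.429.
t = -1.062 / 0.429 = -2.476.
df = n − 2 = 268.
Two-sided p ≈ 0.0139, which is < 0.05, so reject H₀.
There is evidence that outdoor temperature is associated with electricity consumption.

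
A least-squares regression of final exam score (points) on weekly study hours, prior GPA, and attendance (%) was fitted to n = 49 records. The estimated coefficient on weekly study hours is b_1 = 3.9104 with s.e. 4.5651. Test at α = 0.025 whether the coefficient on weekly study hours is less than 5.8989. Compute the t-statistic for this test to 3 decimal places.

t = -0.436

H₀: β₁ = 5.8989 vs H₁: β₁ < 5.8989.
t = (b_1 − β₁⁰)/SE = (3.9104 − 5.8989) / 4.5651 = -0.436.
df = n − k − 1 = 49 − 3 − 1 = 45.
One-sided p ≈ 0.3326, which is ≥ 0.025, so fail to reject H₀.
The data do not give significant evidence that the true slope on weekly study hours is below 5.8989 points per unit, holding the other predictors fixed.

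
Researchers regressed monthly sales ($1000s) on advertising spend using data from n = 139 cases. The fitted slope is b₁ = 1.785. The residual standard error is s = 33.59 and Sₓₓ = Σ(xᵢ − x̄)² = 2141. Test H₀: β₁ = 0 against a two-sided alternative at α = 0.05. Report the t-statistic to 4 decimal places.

t = 2.4589

SE(b₁) = s/√Sₓₓ = 33.59/√2141 = 0.725942.
t = 1.785 / 0.725942 = 2.4589.
df = n − 2 = 137.
Two-sided p ≈ 0.0152, which is < 0.05, so reject H₀.
There is evidence that advertising spend is associated with monthly sales.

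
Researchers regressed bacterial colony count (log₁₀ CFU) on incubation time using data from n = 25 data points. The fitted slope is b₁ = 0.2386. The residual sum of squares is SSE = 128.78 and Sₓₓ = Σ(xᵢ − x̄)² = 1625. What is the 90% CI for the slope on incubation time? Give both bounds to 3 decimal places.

(0.138, 0.339)

MSE = SSE/(n − 2) = 128.78/23 = 5.59913.
SE(b₁) = √(MSE/Sₓₓ) = √(5.59913/1625) = 0.0586994.
df = n − 2 = 23.
t* = t_{0.05, 23} = 1.713872.
Margin = t* × SE = 1.713872 × 0.0586994 = 0.10060.
CI: 0.2386 ± 0.10060 → (0.138, 0.339).
With 90% confidence, each one-unit increase in incubation time is associated with a change of between 0.138 and 0.339 log₁₀ CFU in bacterial colony count.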